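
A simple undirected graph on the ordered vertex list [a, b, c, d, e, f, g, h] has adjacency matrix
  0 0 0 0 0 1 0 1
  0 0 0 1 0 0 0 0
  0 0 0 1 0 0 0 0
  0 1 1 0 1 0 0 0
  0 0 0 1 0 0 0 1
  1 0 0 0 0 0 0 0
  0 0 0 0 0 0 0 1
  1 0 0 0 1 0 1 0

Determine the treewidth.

1

A width-1 tree decomposition is:
Bags: B1 = {g, h}  B2 = {a, h}  B3 = {e, h}  B4 = {d, e}  B5 = {c, d}  B6 = {b, d}  B7 = {a, f}
Tree: B1–B2, B2–B3, B3–B4, B4–B5, B4–B6, B2–B7
Every bag has size at most 2, so the width is 2 − 1 = 1 and tw(G) ≤ 1. G has an edge, so its treewidth is at least 1. The upper and lower bounds meet at 1, so that is the treewidth.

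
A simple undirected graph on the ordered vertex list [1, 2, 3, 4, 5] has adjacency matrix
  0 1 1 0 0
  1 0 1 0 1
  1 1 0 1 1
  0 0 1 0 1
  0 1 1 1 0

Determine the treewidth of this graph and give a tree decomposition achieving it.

Treewidth 2.
One optimal decomposition is:
Bags: B1 = {3, 4, 5}  B2 = {2, 3, 5}  B3 = {1, 2, 3}
Tree: B1–B2, B2–B3

Each bag holds 3 vertices, so the decomposition has width 2, which upper-bounds the treewidth. For the lower bound, the 3 vertices {1, 2, 3} are pairwise adjacent, and any tree decomposition puts a clique entirely inside one bag — forcing width ≥ 2. The upper and lower bounds meet at 2, so that is the treewidth.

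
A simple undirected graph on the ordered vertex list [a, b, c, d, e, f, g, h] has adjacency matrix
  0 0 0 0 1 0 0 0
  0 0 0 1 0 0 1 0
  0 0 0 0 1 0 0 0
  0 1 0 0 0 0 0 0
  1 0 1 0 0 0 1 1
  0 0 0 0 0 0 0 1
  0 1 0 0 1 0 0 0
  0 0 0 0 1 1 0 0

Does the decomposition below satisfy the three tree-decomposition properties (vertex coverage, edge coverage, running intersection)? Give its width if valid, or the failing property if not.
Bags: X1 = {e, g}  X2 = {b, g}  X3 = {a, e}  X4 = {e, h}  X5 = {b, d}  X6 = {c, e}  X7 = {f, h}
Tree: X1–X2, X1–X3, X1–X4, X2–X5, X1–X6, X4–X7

Yes; width 1.

Every vertex of G appears in some bag (union = {a, b, c, d, e, f, g, h}); every edge is covered by a bag; and for each vertex v the set of bags containing v is connected in the bag tree. The decomposition is therefore valid. The largest bag has 2 vertices, so the width is 1.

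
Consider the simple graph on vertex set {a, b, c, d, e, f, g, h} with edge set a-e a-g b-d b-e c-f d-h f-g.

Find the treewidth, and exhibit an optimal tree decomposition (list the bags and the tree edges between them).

The largest bag has 2 vertices, giving width 1; this decomposition certifies tw(G) ≤ 1. Since G has at least one edge (e.g. h–d), it is not an edgeless graph, so tw(G) ≥ 1. The upper and lower bounds meet at 1, so that is the treewidth.

Treewidth 1.
Bags: B1 = {d, h}  B2 = {b, d}  B3 = {b, e}  B4 = {a, e}  B5 = {a, g}  B6 = {f, g}  B7 = {c, f}
Tree: B1–B2, B2–B3, B3–B4, B4–B5, B5–B6, B6–B7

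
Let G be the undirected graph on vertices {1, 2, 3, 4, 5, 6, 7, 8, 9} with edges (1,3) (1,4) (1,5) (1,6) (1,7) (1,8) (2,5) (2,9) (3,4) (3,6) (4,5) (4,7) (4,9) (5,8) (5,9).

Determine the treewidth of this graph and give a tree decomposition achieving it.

Treewidth 2.
One such decomposition:
Bags: B1 = {1, 4, 5}  B2 = {1, 3, 4}  B3 = {4, 5, 9}  B4 = {1, 3, 6}  B5 = {1, 5, 8}  B6 = {1, 4, 7}  B7 = {2, 5, 9}
Tree: B1–B2, B1–B3, B2–B4, B1–B5, B1–B6, B3–B7

The largest bag has 3 vertices, giving width 2; this decomposition certifies tw(G) ≤ 2. Conversely, {1, 5, 8} is a clique of size 3, and the vertices of any clique must share a bag in every tree decomposition; so some bag has ≥ 3 vertices and tw(G) ≥ 2. The upper and lower bounds meet at 2, so that is the treewidth.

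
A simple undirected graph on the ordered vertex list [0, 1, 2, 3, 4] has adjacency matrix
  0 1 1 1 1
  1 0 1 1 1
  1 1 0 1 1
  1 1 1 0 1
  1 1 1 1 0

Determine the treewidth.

4

A width-4 tree decomposition is:
Bags: B1 = {0, 1, 2, 3, 4}
Tree: (single bag)
With just one bag of size 5, the width is 5 − 1 = 4, so tw(G) ≤ 4. For the lower bound, the 5 vertices {0, 1, 2, 3, 4} are pairwise adjacent, and any tree decomposition puts a clique entirely inside one bag — forcing width ≥ 4. Hence tw(G) = 4 exactly.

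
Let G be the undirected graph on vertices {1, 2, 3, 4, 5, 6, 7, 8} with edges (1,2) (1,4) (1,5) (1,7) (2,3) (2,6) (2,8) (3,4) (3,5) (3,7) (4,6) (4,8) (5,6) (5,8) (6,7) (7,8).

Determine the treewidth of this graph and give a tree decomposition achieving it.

The largest bag has 5 vertices, giving width 4; this decomposition certifies tw(G) ≤ 4. For the lower bound: the 5 vertex sets {1,7}, {2,8}, {3,4}, {6}, {5} are disjoint, each induces a connected subgraph, and every pair is joined by at least one edge of G. Contracting each set to a single vertex therefore yields K_{5} as a minor, and since treewidth is minor-monotone, tw(G) ≥ tw(K_{5}) = 4. The upper and lower bounds meet at 4, so that is the treewidth.

Treewidth 4.
Bags: B1 = {1, 3, 6, 7, 8}  B2 = {1, 2, 3, 6, 8}  B3 = {1, 3, 4, 6, 8}  B4 = {1, 3, 5, 6, 8}
Tree: B1–B2, B2–B3, B3–B4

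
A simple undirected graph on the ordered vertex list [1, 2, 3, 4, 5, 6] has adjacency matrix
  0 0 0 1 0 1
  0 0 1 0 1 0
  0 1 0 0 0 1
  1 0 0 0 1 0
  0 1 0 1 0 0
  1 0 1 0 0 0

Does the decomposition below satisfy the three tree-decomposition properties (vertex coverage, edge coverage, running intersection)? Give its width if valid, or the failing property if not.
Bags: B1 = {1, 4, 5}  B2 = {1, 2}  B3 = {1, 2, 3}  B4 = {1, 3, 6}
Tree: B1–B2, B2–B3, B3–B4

No — edge (5,2) lies in no bag.

A tree decomposition must satisfy three properties: every vertex lies in some bag; for every edge, both endpoints lie together in some bag; and for every vertex, the bags containing it form a connected subtree. Here edge (5,2) lies in no bag, so the decomposition is invalid.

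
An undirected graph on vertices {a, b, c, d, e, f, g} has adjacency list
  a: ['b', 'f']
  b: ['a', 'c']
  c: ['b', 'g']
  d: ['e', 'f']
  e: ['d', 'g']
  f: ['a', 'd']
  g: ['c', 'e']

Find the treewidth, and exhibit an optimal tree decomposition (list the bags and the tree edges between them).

The largest bag has 3 vertices, giving width 2; this decomposition certifies tw(G) ≤ 2. For the lower bound, G contains the cycle a–b–c–g–e–d–f–a, so G is not a forest; only forests have treewidth ≤ 1, hence tw(G) ≥ 2. Therefore the treewidth is 2.

Treewidth 2.
One such decomposition:
Bags: B1 = {a, b, c}  B2 = {a, c, g}  B3 = {a, e, g}  B4 = {a, d, e}  B5 = {a, d, f}
Tree: B1–B2, B2–B3, B3–B4, B4–B5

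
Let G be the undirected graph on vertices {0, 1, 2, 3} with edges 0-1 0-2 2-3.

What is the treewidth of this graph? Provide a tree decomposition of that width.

Treewidth 1.
One optimal decomposition is:
Bags: B1 = {0, 2}  B2 = {0, 1}  B3 = {2, 3}
Tree: B1–B2, B1–B3

The largest bag has 2 vertices, giving width 1; this decomposition certifies tw(G) ≤ 1. Since G has at least one edge (e.g. 0–2), it is not an edgeless graph, so tw(G) ≥ 1. The upper and lower bounds meet at 1, so that is the treewidth.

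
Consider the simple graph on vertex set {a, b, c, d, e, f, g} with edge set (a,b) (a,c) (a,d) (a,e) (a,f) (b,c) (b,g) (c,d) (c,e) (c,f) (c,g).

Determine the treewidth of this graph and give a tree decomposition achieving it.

Treewidth 2.
Bags: B1 = {a, c, f}  B2 = {a, b, c}  B3 = {b, c, g}  B4 = {a, c, d}  B5 = {a, c, e}
Tree: B1–B2, B2–B3, B2–B4, B4–B5

Each bag holds 3 vertices, so the decomposition has width 2, which upper-bounds the treewidth. Conversely, {b, c, g} is a clique of size 3, and the vertices of any clique must share a bag in every tree decomposition; so some bag has ≥ 3 vertices and tw(G) ≥ 2. Hence tw(G) = 2 exactly.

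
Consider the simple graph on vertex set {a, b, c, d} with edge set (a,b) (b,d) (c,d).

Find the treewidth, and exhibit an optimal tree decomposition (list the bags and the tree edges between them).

Every bag has size at most 2, so the width is 2 − 1 = 1 and tw(G) ≤ 1. Any graph with an edge has treewidth ≥ 1, and G has the edge b–d. Hence tw(G) = 1 exactly.

Treewidth 1.
Bags: B1 = {b, d}  B2 = {a, b}  B3 = {c, d}
Tree: B1–B2, B1–B3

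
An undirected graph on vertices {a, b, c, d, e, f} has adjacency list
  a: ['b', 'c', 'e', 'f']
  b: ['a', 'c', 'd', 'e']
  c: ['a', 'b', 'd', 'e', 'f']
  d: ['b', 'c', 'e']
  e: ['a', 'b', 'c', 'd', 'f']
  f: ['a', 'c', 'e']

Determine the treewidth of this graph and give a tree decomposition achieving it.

Treewidth 3.
One optimal decomposition is:
Bags: B1 = {a, b, c, e}  B2 = {a, c, e, f}  B3 = {b, c, d, e}
Tree: B1–B2, B1–B3

Each bag holds 4 vertices, so the decomposition has width 3, which upper-bounds the treewidth. For the lower bound, the 4 vertices {a, c, e, f} are pairwise adjacent, and any tree decomposition puts a clique entirely inside one bag — forcing width ≥ 3. Combining the bounds, tw(G) = 3.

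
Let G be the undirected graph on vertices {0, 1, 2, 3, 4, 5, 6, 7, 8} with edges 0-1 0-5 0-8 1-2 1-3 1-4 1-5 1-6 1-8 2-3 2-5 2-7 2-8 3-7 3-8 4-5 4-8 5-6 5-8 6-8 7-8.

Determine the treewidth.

A width-3 tree decomposition is:
Bags: B1 = {0, 1, 5, 8}  B2 = {1, 2, 5, 8}  B3 = {1, 4, 5, 8}  B4 = {1, 5, 6, 8}  B5 = {1, 2, 3, 8}  B6 = {2, 3, 7, 8}
Tree: B1–B2, B2–B3, B1–B4, B2–B5, B5–B6
Each bag holds 4 vertices, so the decomposition has width 3, which upper-bounds the treewidth. On the other hand G contains the 4-clique {1, 2, 3, 8}. A clique must lie in a single bag of any decomposition, so no decomposition can have width below 3. Therefore the treewidth is 3.

3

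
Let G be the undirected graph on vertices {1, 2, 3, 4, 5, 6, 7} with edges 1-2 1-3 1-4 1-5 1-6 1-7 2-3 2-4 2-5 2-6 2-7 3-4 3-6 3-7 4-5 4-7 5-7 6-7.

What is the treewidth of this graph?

A width-4 tree decomposition is:
Bags: B1 = {1, 2, 3, 6, 7}  B2 = {1, 2, 3, 4, 7}  B3 = {1, 2, 4, 5, 7}
Tree: B1–B2, B2–B3
The largest bag has 5 vertices, giving width 4; this decomposition certifies tw(G) ≤ 4. For the lower bound, the 5 vertices {1, 2, 3, 4, 7} are pairwise adjacent, and any tree decomposition puts a clique entirely inside one bag — forcing width ≥ 4. Combining the bounds, tw(G) = 4.

4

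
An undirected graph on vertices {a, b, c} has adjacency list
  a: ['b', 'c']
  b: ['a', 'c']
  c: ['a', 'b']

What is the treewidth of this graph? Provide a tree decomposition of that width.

Treewidth 2.
One optimal decomposition is:
Bags: B1 = {a, b, c}
Tree: (single bag)

With just one bag of size 3, the width is 3 − 1 = 2, so tw(G) ≤ 2. On the other hand G contains the 3-clique {a, b, c}. A clique must lie in a single bag of any decomposition, so no decomposition can have width below 2. Therefore the treewidth is 2.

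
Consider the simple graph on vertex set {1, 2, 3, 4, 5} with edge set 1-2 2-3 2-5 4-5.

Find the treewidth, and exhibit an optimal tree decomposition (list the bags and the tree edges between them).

Treewidth 1.
One optimal decomposition is:
Bags: B1 = {2, 5}  B2 = {4, 5}  B3 = {2, 3}  B4 = {1, 2}
Tree: B1–B2, B1–B3, B1–B4

Every bag has size at most 2, so the width is 2 − 1 = 1 and tw(G) ≤ 1. Any graph with an edge has treewidth ≥ 1, and G has the edge 2–5. Hence tw(G) = 1 exactly.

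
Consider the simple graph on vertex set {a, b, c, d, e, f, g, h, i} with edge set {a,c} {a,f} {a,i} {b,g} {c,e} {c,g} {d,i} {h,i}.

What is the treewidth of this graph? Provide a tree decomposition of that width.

Each bag holds 2 vertices, so the decomposition has width 1, which upper-bounds the treewidth. G has an edge, so its treewidth is at least 1. Therefore the treewidth is 1.

Treewidth 1.
Bags: B1 = {a, i}  B2 = {d, i}  B3 = {a, c}  B4 = {h, i}  B5 = {c, e}  B6 = {c, g}  B7 = {b, g}  B8 = {a, f}
Tree: B1–B2, B1–B3, B1–B4, B3–B5, B5–B6, B6–B7, B1–B8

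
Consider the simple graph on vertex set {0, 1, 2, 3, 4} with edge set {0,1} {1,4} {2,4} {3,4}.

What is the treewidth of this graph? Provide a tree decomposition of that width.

The largest bag has 2 vertices, giving width 1; this decomposition certifies tw(G) ≤ 1. G has an edge, so its treewidth is at least 1. Combining the bounds, tw(G) = 1.

Treewidth 1.
Bags: B1 = {1, 4}  B2 = {0, 1}  B3 = {3, 4}  B4 = {2, 4}
Tree: B1–B2, B1–B3, B1–B4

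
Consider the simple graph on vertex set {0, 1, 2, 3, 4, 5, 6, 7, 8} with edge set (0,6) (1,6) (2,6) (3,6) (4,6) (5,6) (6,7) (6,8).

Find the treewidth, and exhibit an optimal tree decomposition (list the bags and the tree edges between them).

The largest bag has 2 vertices, giving width 1; this decomposition certifies tw(G) ≤ 1. G has an edge, so its treewidth is at least 1. Combining the bounds, tw(G) = 1.

Treewidth 1.
One such decomposition:
Bags: B1 = {1, 6}  B2 = {2, 6}  B3 = {4, 6}  B4 = {0, 6}  B5 = {6, 8}  B6 = {6, 7}  B7 = {5, 6}  B8 = {3, 6}
Tree: B1–B2, B2–B3, B2–B4, B1–B5, B5–B6, B3–B7, B6–B8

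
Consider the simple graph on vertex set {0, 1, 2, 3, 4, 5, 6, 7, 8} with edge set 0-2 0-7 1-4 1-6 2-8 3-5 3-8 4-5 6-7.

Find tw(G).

A width-2 tree decomposition is:
Bags: B1 = {0, 6, 7}  B2 = {0, 2, 6}  B3 = {2, 6, 8}  B4 = {3, 6, 8}  B5 = {3, 5, 6}  B6 = {4, 5, 6}  B7 = {1, 4, 6}
Tree: B1–B2, B2–B3, B3–B4, B4–B5, B5–B6, B6–B7
The largest bag has 3 vertices, giving width 2; this decomposition certifies tw(G) ≤ 2. For the lower bound, G contains the cycle 6–7–0–2–8–3–5–4–1–6, so G is not a forest; only forests have treewidth ≤ 1, hence tw(G) ≥ 2. The upper and lower bounds meet at 2, so that is the treewidth.

2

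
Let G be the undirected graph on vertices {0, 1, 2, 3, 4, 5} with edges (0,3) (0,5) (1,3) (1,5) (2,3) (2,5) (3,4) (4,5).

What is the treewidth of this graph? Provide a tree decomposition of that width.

Every bag has size at most 3, so the width is 3 − 1 = 2 and tw(G) ≤ 2. The edges 1–5–2–3–1 form a cycle, so G is not a tree and its treewidth is at least 2. The upper and lower bounds meet at 2, so that is the treewidth.

Treewidth 2.
One such decomposition:
Bags: B1 = {1, 3, 5}  B2 = {2, 3, 5}  B3 = {3, 4, 5}  B4 = {0, 3, 5}
Tree: B1–B2, B2–B3, B3–B4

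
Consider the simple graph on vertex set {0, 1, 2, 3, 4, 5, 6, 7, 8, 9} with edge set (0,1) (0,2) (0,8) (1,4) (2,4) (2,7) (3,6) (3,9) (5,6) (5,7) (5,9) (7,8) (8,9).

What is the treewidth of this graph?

A width-2 tree decomposition is:
Bags: B1 = {3, 6, 9}  B2 = {5, 6, 9}  B3 = {5, 8, 9}  B4 = {5, 7, 8}  B5 = {0, 7, 8}  B6 = {0, 2, 7}  B7 = {0, 1, 2}  B8 = {1, 2, 4}
Tree: B1–B2, B2–B3, B3–B4, B4–B5, B5–B6, B6–B7, B7–B8
Every bag has size at most 3, so the width is 3 − 1 = 2 and tw(G) ≤ 2. For the lower bound, G contains the cycle 3–6–5–9–3, so G is not a forest; only forests have treewidth ≤ 1, hence tw(G) ≥ 2. The upper and lower bounds meet at 2, so that is the treewidth.

2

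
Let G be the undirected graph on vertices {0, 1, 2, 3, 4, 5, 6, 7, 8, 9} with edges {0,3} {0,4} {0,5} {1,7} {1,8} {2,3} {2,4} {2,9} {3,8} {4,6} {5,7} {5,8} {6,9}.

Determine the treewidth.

2

A width-2 tree decomposition is:
Bags: B1 = {1, 7, 8}  B2 = {5, 7, 8}  B3 = {3, 5, 8}  B4 = {0, 3, 5}  B5 = {0, 2, 3}  B6 = {0, 2, 4}  B7 = {2, 4, 9}  B8 = {4, 6, 9}
Tree: B1–B2, B2–B3, B3–B4, B4–B5, B5–B6, B6–B7, B7–B8
The largest bag has 3 vertices, giving width 2; this decomposition certifies tw(G) ≤ 2. Since 1–7–5–8–1 is a cycle in G, G is not acyclic. Forests are exactly the graphs of treewidth ≤ 1, so tw(G) ≥ 2. Combining the bounds, tw(G) = 2.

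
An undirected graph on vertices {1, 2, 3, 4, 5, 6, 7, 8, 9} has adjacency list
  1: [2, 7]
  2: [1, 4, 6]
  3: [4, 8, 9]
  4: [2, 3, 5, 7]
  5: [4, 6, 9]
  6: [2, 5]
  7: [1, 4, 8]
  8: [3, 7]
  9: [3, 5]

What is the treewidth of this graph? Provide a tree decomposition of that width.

Each bag holds 4 vertices, so the decomposition has width 3, which upper-bounds the treewidth. For the lower bound: the 4 vertex sets {3,8,9}, {7}, {4}, {1,2,5,6} are disjoint, each induces a connected subgraph, and every pair is joined by at least one edge of G. Contracting each set to a single vertex therefore yields K_{4} as a minor, and since treewidth is minor-monotone, tw(G) ≥ tw(K_{4}) = 3. Hence tw(G) = 3 exactly.

Treewidth 3.
Bags: B1 = {3, 7, 8, 9}  B2 = {3, 4, 7, 9}  B3 = {4, 5, 7, 9}  B4 = {1, 4, 5, 7}  B5 = {1, 2, 4, 5}  B6 = {1, 2, 5, 6}
Tree: B1–B2, B2–B3, B3–B4, B4–B5, B5–B6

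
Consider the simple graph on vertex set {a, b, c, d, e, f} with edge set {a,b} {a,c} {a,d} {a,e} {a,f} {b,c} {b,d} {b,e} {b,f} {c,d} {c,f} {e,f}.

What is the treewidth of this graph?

3

A width-3 tree decomposition is:
Bags: B1 = {a, b, c, d}  B2 = {a, b, c, f}  B3 = {a, b, e, f}
Tree: B1–B2, B2–B3
The largest bag has 4 vertices, giving width 3; this decomposition certifies tw(G) ≤ 3. Conversely, {a, b, e, f} is a clique of size 4, and the vertices of any clique must share a bag in every tree decomposition; so some bag has ≥ 4 vertices and tw(G) ≥ 3. Therefore the treewidth is 3.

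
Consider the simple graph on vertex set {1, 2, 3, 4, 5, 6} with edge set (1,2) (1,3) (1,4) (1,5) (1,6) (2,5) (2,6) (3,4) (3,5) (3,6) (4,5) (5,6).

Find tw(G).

A width-3 tree decomposition is:
Bags: B1 = {1, 3, 5, 6}  B2 = {1, 2, 5, 6}  B3 = {1, 3, 4, 5}
Tree: B1–B2, B1–B3
Every bag has size at most 4, so the width is 4 − 1 = 3 and tw(G) ≤ 3. For the lower bound, the 4 vertices {1, 2, 5, 6} are pairwise adjacent, and any tree decomposition puts a clique entirely inside one bag — forcing width ≥ 3. Combining the bounds, tw(G) = 3.

3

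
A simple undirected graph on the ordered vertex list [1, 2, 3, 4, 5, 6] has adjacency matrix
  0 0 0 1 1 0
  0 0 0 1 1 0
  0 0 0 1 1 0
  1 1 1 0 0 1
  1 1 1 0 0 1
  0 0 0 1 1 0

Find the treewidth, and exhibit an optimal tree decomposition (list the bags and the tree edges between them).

The largest bag has 3 vertices, giving width 2; this decomposition certifies tw(G) ≤ 2. For the lower bound, G contains the cycle 1–5–6–4–1, so G is not a forest; only forests have treewidth ≤ 1, hence tw(G) ≥ 2. The upper and lower bounds meet at 2, so that is the treewidth.

Treewidth 2.
Bags: B1 = {1, 4, 5}  B2 = {4, 5, 6}  B3 = {2, 4, 5}  B4 = {3, 4, 5}
Tree: B1–B2, B2–B3, B3–B4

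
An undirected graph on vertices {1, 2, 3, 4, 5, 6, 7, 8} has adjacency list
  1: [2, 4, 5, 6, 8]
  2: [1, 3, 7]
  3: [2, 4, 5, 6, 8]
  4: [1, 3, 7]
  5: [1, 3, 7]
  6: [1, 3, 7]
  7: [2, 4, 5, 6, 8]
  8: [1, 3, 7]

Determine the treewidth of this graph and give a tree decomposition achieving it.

Every bag has size at most 4, so the width is 4 − 1 = 3 and tw(G) ≤ 3. For the lower bound: the 4 vertex sets {2,7}, {3,8}, {1}, {4} are disjoint, each induces a connected subgraph, and every pair is joined by at least one edge of G. Contracting each set to a single vertex therefore yields K_{4} as a minor, and since treewidth is minor-monotone, tw(G) ≥ tw(K_{4}) = 3. Combining the bounds, tw(G) = 3.

Treewidth 3.
One optimal decomposition is:
Bags: B1 = {1, 2, 3, 7}  B2 = {1, 3, 7, 8}  B3 = {1, 3, 4, 7}  B4 = {1, 3, 5, 7}  B5 = {1, 3, 6, 7}
Tree: B1–B2, B2–B3, B3–B4, B4–B5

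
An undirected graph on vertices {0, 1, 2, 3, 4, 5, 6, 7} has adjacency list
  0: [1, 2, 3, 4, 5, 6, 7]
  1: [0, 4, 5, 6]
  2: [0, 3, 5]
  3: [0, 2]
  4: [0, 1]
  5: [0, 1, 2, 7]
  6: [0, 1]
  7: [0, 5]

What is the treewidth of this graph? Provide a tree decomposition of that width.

Every bag has size at most 3, so the width is 3 − 1 = 2 and tw(G) ≤ 2. On the other hand G contains the 3-clique {0, 1, 4}. A clique must lie in a single bag of any decomposition, so no decomposition can have width below 2. Hence tw(G) = 2 exactly.

Treewidth 2.
One such decomposition:
Bags: B1 = {0, 1, 5}  B2 = {0, 2, 5}  B3 = {0, 1, 6}  B4 = {0, 2, 3}  B5 = {0, 1, 4}  B6 = {0, 5, 7}
Tree: B1–B2, B1–B3, B2–B4, B3–B5, B2–B6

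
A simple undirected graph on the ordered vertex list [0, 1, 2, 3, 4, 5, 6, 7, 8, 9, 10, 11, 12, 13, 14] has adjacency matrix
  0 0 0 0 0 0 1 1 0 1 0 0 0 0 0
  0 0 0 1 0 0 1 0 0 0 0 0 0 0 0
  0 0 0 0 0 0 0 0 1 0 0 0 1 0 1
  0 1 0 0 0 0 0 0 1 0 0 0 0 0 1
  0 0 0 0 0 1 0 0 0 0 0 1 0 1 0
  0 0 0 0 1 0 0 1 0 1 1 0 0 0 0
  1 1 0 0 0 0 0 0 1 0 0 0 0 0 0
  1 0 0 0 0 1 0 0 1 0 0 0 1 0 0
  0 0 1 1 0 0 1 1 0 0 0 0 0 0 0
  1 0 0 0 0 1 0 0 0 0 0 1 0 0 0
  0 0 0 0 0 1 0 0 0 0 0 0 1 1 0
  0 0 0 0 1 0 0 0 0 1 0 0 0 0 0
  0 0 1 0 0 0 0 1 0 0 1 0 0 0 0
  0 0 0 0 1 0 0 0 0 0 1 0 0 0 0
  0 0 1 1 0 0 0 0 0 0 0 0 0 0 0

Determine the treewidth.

3

A width-3 tree decomposition is:
Bags: B1 = {1, 3, 6, 14}  B2 = {3, 6, 8, 14}  B3 = {2, 6, 8, 14}  B4 = {0, 2, 6, 8}  B5 = {0, 2, 7, 8}  B6 = {0, 2, 7, 12}  B7 = {0, 7, 9, 12}  B8 = {5, 7, 9, 12}  B9 = {5, 9, 10, 12}  B10 = {5, 9, 10, 11}  B11 = {4, 5, 10, 11}  B12 = {4, 10, 11, 13}
Tree: B1–B2, B2–B3, B3–B4, B4–B5, B5–B6, B6–B7, B7–B8, B8–B9, B9–B10, B10–B11, B11–B12
The largest bag has 4 vertices, giving width 3; this decomposition certifies tw(G) ≤ 3. For the lower bound: the 4 vertex sets {1,3,14}, {6}, {8}, {0,2,7,12} are disjoint, each induces a connected subgraph, and every pair is joined by at least one edge of G. Contracting each set to a single vertex therefore yields K_{4} as a minor, and since treewidth is minor-monotone, tw(G) ≥ tw(K_{4}) = 3. Hence tw(G) = 3 exactly.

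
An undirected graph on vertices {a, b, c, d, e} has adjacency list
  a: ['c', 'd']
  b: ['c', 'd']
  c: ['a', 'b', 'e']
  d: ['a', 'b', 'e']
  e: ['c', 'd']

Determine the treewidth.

A width-2 tree decomposition is:
Bags: B1 = {c, d, e}  B2 = {b, c, d}  B3 = {a, c, d}
Tree: B1–B2, B2–B3
The largest bag has 3 vertices, giving width 2; this decomposition certifies tw(G) ≤ 2. The edges d–e–c–b–d form a cycle, so G is not a tree and its treewidth is at least 2. The upper and lower bounds meet at 2, so that is the treewidth.

2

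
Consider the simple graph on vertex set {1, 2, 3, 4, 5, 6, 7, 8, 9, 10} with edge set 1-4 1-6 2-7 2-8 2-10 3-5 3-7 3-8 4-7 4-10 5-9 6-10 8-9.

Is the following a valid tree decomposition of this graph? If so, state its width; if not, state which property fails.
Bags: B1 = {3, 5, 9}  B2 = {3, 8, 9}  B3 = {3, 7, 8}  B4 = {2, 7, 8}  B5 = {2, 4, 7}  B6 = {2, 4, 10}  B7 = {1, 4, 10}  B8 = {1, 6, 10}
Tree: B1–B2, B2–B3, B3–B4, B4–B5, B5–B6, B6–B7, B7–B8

Yes; width 2.

Every vertex of G appears in some bag (union = {1, 2, 3, 4, 5, 6, 7, 8, 9, 10}); every edge is covered by a bag; and for each vertex v the set of bags containing v is connected in the bag tree. The decomposition is therefore valid. The largest bag has 3 vertices, so the width is 2.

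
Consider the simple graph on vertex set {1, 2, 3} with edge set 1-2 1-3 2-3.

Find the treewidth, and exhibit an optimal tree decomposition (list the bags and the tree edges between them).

A single bag containing all 3 vertices is trivially a valid decomposition of width 2. Conversely, {1, 2, 3} is a clique of size 3, and the vertices of any clique must share a bag in every tree decomposition; so some bag has ≥ 3 vertices and tw(G) ≥ 2. The upper and lower bounds meet at 2, so that is the treewidth.

Treewidth 2.
Bags: B1 = {1, 2, 3}
Tree: (single bag)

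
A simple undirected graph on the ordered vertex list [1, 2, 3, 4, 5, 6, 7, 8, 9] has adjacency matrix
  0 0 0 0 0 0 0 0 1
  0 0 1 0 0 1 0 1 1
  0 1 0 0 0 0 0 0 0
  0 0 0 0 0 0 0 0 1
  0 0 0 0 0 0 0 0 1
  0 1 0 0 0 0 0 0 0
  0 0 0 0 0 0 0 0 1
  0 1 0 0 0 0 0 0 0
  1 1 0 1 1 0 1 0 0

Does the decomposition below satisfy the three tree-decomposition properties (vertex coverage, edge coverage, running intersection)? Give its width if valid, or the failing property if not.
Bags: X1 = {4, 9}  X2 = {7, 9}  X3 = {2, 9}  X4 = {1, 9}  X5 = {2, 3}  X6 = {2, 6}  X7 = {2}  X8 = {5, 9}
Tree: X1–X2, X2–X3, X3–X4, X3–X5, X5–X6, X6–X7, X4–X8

No — vertex 8 appears in no bag.

A tree decomposition must satisfy three properties: every vertex lies in some bag; for every edge, both endpoints lie together in some bag; and for every vertex, the bags containing it form a connected subtree. Here vertex 8 appears in no bag, so the decomposition is invalid.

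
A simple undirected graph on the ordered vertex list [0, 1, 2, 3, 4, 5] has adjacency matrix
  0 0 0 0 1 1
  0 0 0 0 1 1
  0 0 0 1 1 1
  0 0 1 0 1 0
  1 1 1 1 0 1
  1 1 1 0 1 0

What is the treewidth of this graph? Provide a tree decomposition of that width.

Every bag has size at most 3, so the width is 3 − 1 = 2 and tw(G) ≤ 2. For the lower bound, the 3 vertices {2, 3, 4} are pairwise adjacent, and any tree decomposition puts a clique entirely inside one bag — forcing width ≥ 2. The upper and lower bounds meet at 2, so that is the treewidth.

Treewidth 2.
Bags: B1 = {2, 4, 5}  B2 = {2, 3, 4}  B3 = {1, 4, 5}  B4 = {0, 4, 5}
Tree: B1–B2, B1–B3, B1–B4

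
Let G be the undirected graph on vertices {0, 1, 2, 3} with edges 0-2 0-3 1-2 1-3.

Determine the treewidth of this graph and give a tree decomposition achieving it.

Treewidth 2.
Bags: B1 = {1, 2, 3}  B2 = {0, 2, 3}
Tree: B1–B2

The largest bag has 3 vertices, giving width 2; this decomposition certifies tw(G) ≤ 2. For the lower bound, G contains the cycle 2–1–3–0–2, so G is not a forest; only forests have treewidth ≤ 1, hence tw(G) ≥ 2. Combining the bounds, tw(G) = 2.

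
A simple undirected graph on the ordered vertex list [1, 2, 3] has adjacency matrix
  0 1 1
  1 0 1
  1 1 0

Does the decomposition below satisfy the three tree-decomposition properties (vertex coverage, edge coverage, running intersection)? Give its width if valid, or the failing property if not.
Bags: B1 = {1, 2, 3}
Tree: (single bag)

Checking the three conditions: (i) the bags cover all of {1, 2, 3}; (ii) for each edge, some bag contains both endpoints; (iii) the bags containing any fixed vertex form a subtree. All hold, so the decomposition is valid with width 3 − 1 = 2.

Yes; width 2.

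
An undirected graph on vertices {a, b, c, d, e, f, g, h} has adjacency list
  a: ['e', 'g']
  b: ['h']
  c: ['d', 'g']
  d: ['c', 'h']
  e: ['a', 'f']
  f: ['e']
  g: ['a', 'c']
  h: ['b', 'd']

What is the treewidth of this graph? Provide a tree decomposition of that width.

Every bag has size at most 2, so the width is 2 − 1 = 1 and tw(G) ≤ 1. Since G has at least one edge (e.g. b–h), it is not an edgeless graph, so tw(G) ≥ 1. The upper and lower bounds meet at 1, so that is the treewidth.

Treewidth 1.
One optimal decomposition is:
Bags: B1 = {b, h}  B2 = {d, h}  B3 = {c, d}  B4 = {c, g}  B5 = {a, g}  B6 = {a, e}  B7 = {e, f}
Tree: B1–B2, B2–B3, B3–B4, B4–B5, B5–B6, B6–B7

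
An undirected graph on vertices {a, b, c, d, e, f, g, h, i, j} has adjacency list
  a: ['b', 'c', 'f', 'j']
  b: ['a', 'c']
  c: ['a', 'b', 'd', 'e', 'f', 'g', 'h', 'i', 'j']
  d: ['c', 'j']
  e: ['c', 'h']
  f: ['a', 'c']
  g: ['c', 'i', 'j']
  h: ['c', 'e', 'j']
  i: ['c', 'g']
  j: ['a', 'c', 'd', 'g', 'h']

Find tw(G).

2

A width-2 tree decomposition is:
Bags: B1 = {c, d, j}  B2 = {a, c, j}  B3 = {c, g, j}  B4 = {c, h, j}  B5 = {c, e, h}  B6 = {c, g, i}  B7 = {a, b, c}  B8 = {a, c, f}
Tree: B1–B2, B1–B3, B3–B4, B4–B5, B3–B6, B2–B7, B2–B8
The largest bag has 3 vertices, giving width 2; this decomposition certifies tw(G) ≤ 2. On the other hand G contains the 3-clique {a, c, f}. A clique must lie in a single bag of any decomposition, so no decomposition can have width below 2. Hence tw(G) = 2 exactly.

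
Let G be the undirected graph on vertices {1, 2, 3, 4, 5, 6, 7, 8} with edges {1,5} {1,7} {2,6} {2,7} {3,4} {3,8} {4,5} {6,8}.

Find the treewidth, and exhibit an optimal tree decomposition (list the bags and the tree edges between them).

Treewidth 2.
One optimal decomposition is:
Bags: B1 = {3, 6, 8}  B2 = {2, 3, 6}  B3 = {2, 3, 7}  B4 = {1, 3, 7}  B5 = {1, 3, 5}  B6 = {3, 4, 5}
Tree: B1–B2, B2–B3, B3–B4, B4–B5, B5–B6

Each bag holds 3 vertices, so the decomposition has width 2, which upper-bounds the treewidth. For the lower bound, G contains the cycle 3–8–6–2–7–1–5–4–3, so G is not a forest; only forests have treewidth ≤ 1, hence tw(G) ≥ 2. The upper and lower bounds meet at 2, so that is the treewidth.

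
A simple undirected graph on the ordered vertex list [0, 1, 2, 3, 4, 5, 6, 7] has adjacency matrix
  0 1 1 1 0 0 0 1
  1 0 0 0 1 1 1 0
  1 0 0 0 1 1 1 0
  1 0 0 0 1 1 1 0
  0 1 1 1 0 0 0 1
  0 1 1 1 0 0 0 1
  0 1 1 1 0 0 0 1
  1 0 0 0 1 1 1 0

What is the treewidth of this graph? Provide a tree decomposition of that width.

Each bag holds 5 vertices, so the decomposition has width 4, which upper-bounds the treewidth. For the lower bound: the 5 vertex sets {3,6}, {4,7}, {1,5}, {0}, {2} are disjoint, each induces a connected subgraph, and every pair is joined by at least one edge of G. Contracting each set to a single vertex therefore yields K_{5} as a minor, and since treewidth is minor-monotone, tw(G) ≥ tw(K_{5}) = 4. Therefore the treewidth is 4.

Treewidth 4.
Bags: B1 = {0, 3, 4, 5, 6}  B2 = {0, 4, 5, 6, 7}  B3 = {0, 1, 4, 5, 6}  B4 = {0, 2, 4, 5, 6}
Tree: B1–B2, B2–B3, B3–B4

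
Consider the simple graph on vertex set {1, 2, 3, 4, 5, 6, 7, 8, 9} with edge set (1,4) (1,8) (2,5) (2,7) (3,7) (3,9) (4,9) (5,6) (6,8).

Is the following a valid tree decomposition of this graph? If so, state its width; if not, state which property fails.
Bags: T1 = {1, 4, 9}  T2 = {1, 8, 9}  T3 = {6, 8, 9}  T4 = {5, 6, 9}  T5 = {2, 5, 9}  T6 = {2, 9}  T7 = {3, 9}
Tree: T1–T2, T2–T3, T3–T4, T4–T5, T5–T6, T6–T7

A tree decomposition must satisfy three properties: every vertex lies in some bag; for every edge, both endpoints lie together in some bag; and for every vertex, the bags containing it form a connected subtree. Here vertex 7 appears in no bag, so the decomposition is invalid.

No — vertex 7 appears in no bag.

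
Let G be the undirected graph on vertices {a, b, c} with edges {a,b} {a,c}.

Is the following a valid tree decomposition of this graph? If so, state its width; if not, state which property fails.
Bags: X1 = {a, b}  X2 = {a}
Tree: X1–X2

No — vertex c appears in no bag.

A tree decomposition must satisfy three properties: every vertex lies in some bag; for every edge, both endpoints lie together in some bag; and for every vertex, the bags containing it form a connected subtree. Here vertex c appears in no bag, so the decomposition is invalid.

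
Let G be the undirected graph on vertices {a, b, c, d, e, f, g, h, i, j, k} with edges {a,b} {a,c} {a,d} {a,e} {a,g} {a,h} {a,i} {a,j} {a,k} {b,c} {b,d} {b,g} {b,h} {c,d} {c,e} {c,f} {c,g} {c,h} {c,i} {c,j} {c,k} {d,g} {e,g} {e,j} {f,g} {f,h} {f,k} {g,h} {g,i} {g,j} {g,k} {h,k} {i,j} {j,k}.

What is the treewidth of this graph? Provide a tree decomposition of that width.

Treewidth 4.
One optimal decomposition is:
Bags: B1 = {a, c, g, h, k}  B2 = {a, c, g, j, k}  B3 = {a, b, c, g, h}  B4 = {c, f, g, h, k}  B5 = {a, c, g, i, j}  B6 = {a, c, e, g, j}  B7 = {a, b, c, d, g}
Tree: B1–B2, B1–B3, B1–B4, B2–B5, B5–B6, B3–B7

Each bag holds 5 vertices, so the decomposition has width 4, which upper-bounds the treewidth. On the other hand G contains the 5-clique {a, b, c, d, g}. A clique must lie in a single bag of any decomposition, so no decomposition can have width below 4. Hence tw(G) = 4 exactly.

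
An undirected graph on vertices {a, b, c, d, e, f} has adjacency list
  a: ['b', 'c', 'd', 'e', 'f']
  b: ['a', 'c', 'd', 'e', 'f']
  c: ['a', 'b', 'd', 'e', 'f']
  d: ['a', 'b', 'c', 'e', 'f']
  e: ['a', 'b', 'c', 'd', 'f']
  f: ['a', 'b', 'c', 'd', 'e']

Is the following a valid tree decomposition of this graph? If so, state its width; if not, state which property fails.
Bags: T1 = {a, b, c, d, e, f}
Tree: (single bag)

Yes; width 5.

Checking the three conditions: (i) the bags cover all of {a, b, c, d, e, f}; (ii) for each edge, some bag contains both endpoints; (iii) the bags containing any fixed vertex form a subtree. All hold, so the decomposition is valid with width 6 − 1 = 5.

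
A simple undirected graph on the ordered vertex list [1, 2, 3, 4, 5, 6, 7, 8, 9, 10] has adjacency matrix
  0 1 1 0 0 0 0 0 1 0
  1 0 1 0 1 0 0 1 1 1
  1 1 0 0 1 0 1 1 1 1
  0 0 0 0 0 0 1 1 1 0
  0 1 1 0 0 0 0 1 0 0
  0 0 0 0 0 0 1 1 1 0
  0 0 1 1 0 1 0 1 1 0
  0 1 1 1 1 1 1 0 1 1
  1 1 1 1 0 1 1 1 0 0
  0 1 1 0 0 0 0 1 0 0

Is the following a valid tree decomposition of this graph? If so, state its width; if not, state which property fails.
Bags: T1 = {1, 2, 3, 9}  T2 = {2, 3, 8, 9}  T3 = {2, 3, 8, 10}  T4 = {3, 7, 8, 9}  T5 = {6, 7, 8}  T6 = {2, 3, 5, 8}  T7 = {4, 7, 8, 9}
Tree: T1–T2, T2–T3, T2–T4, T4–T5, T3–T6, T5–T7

A tree decomposition must satisfy three properties: every vertex lies in some bag; for every edge, both endpoints lie together in some bag; and for every vertex, the bags containing it form a connected subtree. Here edge (9,6) lies in no bag, so the decomposition is invalid.

No — edge (9,6) lies in no bag.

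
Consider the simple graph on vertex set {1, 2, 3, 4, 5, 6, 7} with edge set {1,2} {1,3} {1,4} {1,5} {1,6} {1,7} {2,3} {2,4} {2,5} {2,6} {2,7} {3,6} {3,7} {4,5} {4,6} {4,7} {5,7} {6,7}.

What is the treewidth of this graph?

4

A width-4 tree decomposition is:
Bags: B1 = {1, 2, 4, 6, 7}  B2 = {1, 2, 4, 5, 7}  B3 = {1, 2, 3, 6, 7}
Tree: B1–B2, B1–B3
The largest bag has 5 vertices, giving width 4; this decomposition certifies tw(G) ≤ 4. On the other hand G contains the 5-clique {1, 2, 3, 6, 7}. A clique must lie in a single bag of any decomposition, so no decomposition can have width below 4. Therefore the treewidth is 4.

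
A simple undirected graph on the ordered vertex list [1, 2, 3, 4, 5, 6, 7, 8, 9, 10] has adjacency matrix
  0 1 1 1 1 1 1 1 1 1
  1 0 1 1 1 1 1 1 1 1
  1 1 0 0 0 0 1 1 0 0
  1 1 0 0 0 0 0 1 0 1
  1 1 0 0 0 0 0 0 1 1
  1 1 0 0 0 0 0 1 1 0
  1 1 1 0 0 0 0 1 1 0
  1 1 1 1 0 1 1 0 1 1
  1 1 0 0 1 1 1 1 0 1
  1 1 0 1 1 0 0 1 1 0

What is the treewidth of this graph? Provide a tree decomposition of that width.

Every bag has size at most 5, so the width is 5 − 1 = 4 and tw(G) ≤ 4. On the other hand G contains the 5-clique {1, 2, 8, 9, 10}. A clique must lie in a single bag of any decomposition, so no decomposition can have width below 4. Combining the bounds, tw(G) = 4.

Treewidth 4.
One optimal decomposition is:
Bags: B1 = {1, 2, 8, 9, 10}  B2 = {1, 2, 5, 9, 10}  B3 = {1, 2, 7, 8, 9}  B4 = {1, 2, 3, 7, 8}  B5 = {1, 2, 4, 8, 10}  B6 = {1, 2, 6, 8, 9}
Tree: B1–B2, B1–B3, B3–B4, B1–B5, B1–B6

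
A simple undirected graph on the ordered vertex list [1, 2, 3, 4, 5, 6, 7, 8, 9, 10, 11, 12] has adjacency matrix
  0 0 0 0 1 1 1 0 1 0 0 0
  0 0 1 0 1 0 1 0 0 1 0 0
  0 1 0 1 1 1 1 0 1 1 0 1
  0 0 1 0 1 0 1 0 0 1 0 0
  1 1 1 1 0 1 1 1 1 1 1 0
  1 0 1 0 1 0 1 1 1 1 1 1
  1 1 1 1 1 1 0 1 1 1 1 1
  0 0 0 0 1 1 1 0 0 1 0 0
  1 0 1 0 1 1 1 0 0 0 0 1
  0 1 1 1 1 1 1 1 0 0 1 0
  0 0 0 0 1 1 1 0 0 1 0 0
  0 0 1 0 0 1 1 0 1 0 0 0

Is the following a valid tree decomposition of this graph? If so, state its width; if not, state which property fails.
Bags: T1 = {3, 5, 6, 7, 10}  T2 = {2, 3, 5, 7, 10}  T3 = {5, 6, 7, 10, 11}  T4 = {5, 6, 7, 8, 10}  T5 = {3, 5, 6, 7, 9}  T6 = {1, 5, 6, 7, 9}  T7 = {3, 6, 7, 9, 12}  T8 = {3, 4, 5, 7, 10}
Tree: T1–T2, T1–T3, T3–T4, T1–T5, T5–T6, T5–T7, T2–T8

Vertex coverage: the bags together contain {1, 2, 3, 4, 5, 6, 7, 8, 9, 10, 11, 12}, the full vertex set. Edge coverage: each edge of G has both endpoints in at least one bag. Running intersection: for every vertex, the bags containing it form a connected subtree. All three properties hold, so this is a valid tree decomposition of width max|bag| − 1 = 4, and hence tw(G) ≤ 4.

Yes; width 4.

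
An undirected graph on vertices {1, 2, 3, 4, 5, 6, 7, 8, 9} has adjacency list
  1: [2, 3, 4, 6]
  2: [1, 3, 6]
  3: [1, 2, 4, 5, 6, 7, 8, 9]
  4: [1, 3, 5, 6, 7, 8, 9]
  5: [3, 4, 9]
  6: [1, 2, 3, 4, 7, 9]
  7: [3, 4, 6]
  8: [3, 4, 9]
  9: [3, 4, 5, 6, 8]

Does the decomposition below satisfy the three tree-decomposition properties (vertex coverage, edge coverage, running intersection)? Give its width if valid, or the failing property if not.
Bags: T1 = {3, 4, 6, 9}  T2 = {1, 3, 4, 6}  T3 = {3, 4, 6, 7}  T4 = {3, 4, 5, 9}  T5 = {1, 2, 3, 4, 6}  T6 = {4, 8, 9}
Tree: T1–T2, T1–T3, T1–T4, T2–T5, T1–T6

No — edge (3,8) lies in no bag.

A tree decomposition must satisfy three properties: every vertex lies in some bag; for every edge, both endpoints lie together in some bag; and for every vertex, the bags containing it form a connected subtree. Here edge (3,8) lies in no bag, so the decomposition is invalid.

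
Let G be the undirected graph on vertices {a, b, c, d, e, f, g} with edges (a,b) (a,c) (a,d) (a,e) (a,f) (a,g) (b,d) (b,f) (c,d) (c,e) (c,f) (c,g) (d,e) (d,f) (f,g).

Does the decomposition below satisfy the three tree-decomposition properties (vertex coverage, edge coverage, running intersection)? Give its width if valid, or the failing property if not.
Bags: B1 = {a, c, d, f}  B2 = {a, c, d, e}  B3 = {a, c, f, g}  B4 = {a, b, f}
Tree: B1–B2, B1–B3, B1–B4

No — edge (d,b) lies in no bag.

A tree decomposition must satisfy three properties: every vertex lies in some bag; for every edge, both endpoints lie together in some bag; and for every vertex, the bags containing it form a connected subtree. Here edge (d,b) lies in no bag, so the decomposition is invalid.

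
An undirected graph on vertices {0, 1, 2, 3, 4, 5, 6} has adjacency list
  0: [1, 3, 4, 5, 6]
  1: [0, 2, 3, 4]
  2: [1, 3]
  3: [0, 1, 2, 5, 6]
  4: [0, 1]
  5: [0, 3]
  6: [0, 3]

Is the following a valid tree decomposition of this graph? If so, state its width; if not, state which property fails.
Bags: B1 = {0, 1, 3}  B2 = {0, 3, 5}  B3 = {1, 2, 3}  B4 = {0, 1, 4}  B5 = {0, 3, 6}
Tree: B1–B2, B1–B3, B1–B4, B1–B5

Every vertex of G appears in some bag (union = {0, 1, 2, 3, 4, 5, 6}); every edge is covered by a bag; and for each vertex v the set of bags containing v is connected in the bag tree. The decomposition is therefore valid. The largest bag has 3 vertices, so the width is 2.

Yes; width 2.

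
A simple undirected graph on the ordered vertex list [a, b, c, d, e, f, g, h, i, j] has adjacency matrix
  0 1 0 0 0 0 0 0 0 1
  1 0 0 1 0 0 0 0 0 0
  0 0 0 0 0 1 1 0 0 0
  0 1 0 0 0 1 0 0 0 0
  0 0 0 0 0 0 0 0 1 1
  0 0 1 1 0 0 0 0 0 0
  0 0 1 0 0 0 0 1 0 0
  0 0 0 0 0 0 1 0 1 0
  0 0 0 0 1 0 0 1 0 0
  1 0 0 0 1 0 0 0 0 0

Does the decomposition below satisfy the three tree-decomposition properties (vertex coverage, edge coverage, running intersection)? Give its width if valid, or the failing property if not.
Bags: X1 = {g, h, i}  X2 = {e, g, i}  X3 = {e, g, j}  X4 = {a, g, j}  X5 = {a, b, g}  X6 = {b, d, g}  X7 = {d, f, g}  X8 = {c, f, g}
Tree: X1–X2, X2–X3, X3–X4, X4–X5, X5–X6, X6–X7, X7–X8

Yes; width 2.

Every vertex of G appears in some bag (union = {a, b, c, d, e, f, g, h, i, j}); every edge is covered by a bag; and for each vertex v the set of bags containing v is connected in the bag tree. The decomposition is therefore valid. The largest bag has 3 vertices, so the width is 2.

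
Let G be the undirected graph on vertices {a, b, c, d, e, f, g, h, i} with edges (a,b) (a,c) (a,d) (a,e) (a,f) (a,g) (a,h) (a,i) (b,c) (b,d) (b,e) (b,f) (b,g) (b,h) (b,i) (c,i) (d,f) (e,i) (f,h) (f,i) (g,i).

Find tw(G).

3

A width-3 tree decomposition is:
Bags: B1 = {a, b, f, i}  B2 = {a, b, f, h}  B3 = {a, b, c, i}  B4 = {a, b, d, f}  B5 = {a, b, e, i}  B6 = {a, b, g, i}
Tree: B1–B2, B1–B3, B2–B4, B1–B5, B5–B6
Each bag holds 4 vertices, so the decomposition has width 3, which upper-bounds the treewidth. On the other hand G contains the 4-clique {a, b, d, f}. A clique must lie in a single bag of any decomposition, so no decomposition can have width below 3. Therefore the treewidth is 3.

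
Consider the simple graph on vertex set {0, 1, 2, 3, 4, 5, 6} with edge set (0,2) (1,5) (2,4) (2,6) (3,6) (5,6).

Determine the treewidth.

A width-1 tree decomposition is:
Bags: B1 = {2, 4}  B2 = {2, 6}  B3 = {3, 6}  B4 = {5, 6}  B5 = {1, 5}  B6 = {0, 2}
Tree: B1–B2, B2–B3, B3–B4, B4–B5, B2–B6
Each bag holds 2 vertices, so the decomposition has width 1, which upper-bounds the treewidth. G has an edge, so its treewidth is at least 1. Combining the bounds, tw(G) = 1.

1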